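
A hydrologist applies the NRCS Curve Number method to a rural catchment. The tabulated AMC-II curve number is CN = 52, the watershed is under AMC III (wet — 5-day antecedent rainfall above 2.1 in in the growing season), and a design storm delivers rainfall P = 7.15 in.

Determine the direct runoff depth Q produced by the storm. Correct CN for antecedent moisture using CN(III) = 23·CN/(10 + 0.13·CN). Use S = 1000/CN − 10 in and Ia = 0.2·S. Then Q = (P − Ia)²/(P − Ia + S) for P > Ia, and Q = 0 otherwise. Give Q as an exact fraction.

CN(III) from CN(II)=52: (23·52)/(10 + 0.13·52) = 29900/419 ≈ 71.360
S = 1000/(29900/419) − 10 = 1200/299 in ≈ 4.013 in
Ia = 0.2S: 0.2·4.013 = 0.803 in (exactly 240/299)
Excess rainfall: 7.150 − 0.803 = 6.347 in; P > Ia so Q > 0
Q: (37957/5980)² ÷ (61957/5980) = 1440733849/370502860 in (≈ 3.889 in)

Q = 1440733849/370502860 in ≈ 3.889 in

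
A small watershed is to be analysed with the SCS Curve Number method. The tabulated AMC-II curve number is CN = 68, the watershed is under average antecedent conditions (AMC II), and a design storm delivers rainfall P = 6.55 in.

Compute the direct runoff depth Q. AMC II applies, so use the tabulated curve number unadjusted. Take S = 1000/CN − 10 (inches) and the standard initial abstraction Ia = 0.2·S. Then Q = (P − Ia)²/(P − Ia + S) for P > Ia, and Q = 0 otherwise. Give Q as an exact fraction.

Q = 3636649/1192380 in ≈ 3.050 in

AMC II — tabulated CN = 68 applies directly.
Max retention: S = 1000/68 − 10 = 80/17 in (≈ 4.706 in)
Ia = 0.2S: 0.2·4.706 = 0.941 in (exactly 16/17)
P − Ia = 6.550 − 0.941 = 1907/340 ≈ 5.609 in (> 0, runoff occurs)
Runoff Q = (P−Ia)²/(P−Ia+S) = (5.609)²/(5.609+4.706) = 3636649/1192380 ≈ 3.050 in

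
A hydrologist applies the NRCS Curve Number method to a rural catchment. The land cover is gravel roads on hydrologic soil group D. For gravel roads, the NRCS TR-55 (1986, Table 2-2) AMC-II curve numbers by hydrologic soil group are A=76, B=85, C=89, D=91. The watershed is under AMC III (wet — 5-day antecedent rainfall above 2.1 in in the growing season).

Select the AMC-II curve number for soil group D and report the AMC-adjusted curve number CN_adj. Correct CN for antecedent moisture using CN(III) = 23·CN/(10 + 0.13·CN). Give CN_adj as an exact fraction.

NRCS table: gravel roads, soil group D → CN(II) = 91
CN(III) from CN(II)=91: (23·91)/(10 + 0.13·91) = 209300/2183 ≈ 95.877

CN_adj = 209300/2183 ≈ 95.877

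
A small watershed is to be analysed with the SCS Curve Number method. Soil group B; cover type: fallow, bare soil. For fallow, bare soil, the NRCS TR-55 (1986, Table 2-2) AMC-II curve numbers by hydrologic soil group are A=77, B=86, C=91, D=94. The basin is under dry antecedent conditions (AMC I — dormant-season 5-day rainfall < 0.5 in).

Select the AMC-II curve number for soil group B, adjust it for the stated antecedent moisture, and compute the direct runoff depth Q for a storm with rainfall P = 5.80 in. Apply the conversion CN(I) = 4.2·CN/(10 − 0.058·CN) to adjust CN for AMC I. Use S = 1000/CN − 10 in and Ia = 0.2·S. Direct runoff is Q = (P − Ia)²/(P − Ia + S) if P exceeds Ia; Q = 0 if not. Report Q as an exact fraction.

NRCS table: fallow, bare soil, soil group B → CN(II) = 86
Adjust CN=86 to AMC I: 4.2·86/(10 − 0.058·86) → (1806/5) ÷ (1253/250) = 12900/179 ≈ 72.067
Max retention: S = 1000/(12900/179) − 10 = 500/129 in (≈ 3.876 in)
Ia = 0.2·(500/129) = 100/129 in ≈ 0.775 in
P − Ia = 5.800 − 0.775 = 3241/645 ≈ 5.025 in (> 0, runoff occurs)
Q = (3241/645)²/((3241/645) + 500/129) = (10504081/416025)/(5741/645) = 10504081/3702945 in ≈ 2.837 in

Q = 10504081/3702945 in ≈ 2.837 in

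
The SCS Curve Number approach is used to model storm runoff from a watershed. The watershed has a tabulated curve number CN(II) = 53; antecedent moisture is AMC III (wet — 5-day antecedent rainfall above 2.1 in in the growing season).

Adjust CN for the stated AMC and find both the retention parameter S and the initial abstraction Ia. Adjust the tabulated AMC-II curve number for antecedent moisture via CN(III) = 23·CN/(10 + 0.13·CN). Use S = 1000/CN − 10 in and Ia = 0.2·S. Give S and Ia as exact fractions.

S = 4700/1219 in ≈ 3.856 in; Ia = 940/1219 in ≈ 0.771 in

Adjust CN=53 to AMC III: 23·53/(10 + 0.13·53) → 1219 ÷ (1689/100) = 121900/1689 ≈ 72.173
S = 1000/(121900/1689) − 10 = 4700/1219 in ≈ 3.856 in
Ia = 0.2·(4700/1219) = 940/1219 in ≈ 0.771 in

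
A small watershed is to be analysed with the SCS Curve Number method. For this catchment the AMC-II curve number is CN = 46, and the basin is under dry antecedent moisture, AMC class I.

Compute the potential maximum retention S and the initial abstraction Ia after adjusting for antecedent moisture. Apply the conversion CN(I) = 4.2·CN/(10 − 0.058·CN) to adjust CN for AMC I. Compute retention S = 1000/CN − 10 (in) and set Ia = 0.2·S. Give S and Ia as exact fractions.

S = 4500/161 in ≈ 27.950 in; Ia = 900/161 in ≈ 5.590 in

CN(I) from CN(II)=46: (4.2·46)/(10 − 0.058·46) = 16100/611 ≈ 26.350
Max retention: S = 1000/(16100/611) − 10 = 4500/161 in (≈ 27.950 in)
Ia = 0.2·(4500/161) = 900/161 in ≈ 5.590 in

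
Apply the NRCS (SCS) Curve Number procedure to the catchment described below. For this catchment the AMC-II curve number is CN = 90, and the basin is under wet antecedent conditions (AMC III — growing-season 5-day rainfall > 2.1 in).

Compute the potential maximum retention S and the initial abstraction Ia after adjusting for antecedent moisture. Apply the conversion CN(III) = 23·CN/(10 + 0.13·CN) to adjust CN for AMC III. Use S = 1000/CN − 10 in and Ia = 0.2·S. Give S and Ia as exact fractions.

S = 100/207 in ≈ 0.483 in; Ia = 20/207 in ≈ 0.097 in

Adjust CN=90 to AMC III: 23·90/(10 + 0.13·90) → 2070 ÷ (217/10) = 20700/217 ≈ 95.392
Max retention: S = 1000/(20700/217) − 10 = 100/207 in (≈ 0.483 in)
Ia = 0.2S: 0.2·0.483 = 0.097 in (exactly 20/207)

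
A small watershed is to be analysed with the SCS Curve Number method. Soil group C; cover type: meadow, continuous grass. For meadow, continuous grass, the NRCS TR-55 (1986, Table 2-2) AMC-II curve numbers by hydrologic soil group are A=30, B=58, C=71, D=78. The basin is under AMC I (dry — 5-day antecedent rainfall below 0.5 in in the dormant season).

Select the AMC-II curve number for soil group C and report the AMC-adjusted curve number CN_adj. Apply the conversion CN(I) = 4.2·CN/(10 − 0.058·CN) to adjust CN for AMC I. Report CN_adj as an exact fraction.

NRCS table: meadow, continuous grass, soil group C → CN(II) = 71
Dry (AMC I): CN(I) = 4.2·71/(10 − 0.058·71) = (1491/5)/(2941/500) = 149100/2941 ≈ 50.697

CN_adj = 149100/2941 ≈ 50.697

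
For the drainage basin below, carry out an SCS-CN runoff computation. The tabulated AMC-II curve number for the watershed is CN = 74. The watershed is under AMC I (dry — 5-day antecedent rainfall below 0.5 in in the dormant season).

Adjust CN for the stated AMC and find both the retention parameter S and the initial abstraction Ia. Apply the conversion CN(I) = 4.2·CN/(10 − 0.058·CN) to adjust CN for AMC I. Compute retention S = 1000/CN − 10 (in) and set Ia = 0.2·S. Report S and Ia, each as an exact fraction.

S = 6500/777 in ≈ 8.366 in; Ia = 1300/777 in ≈ 1.673 in

Adjust CN=74 to AMC I: 4.2·74/(10 − 0.058·74) → (1554/5) ÷ (1427/250) = 77700/1427 ≈ 54.450
Retention S: 1000/CN − 10 with CN=54.450 → S = 6500/777 ≈ 8.366 in
Initial abstraction Ia = S/5 = (6500/777)/5 = 1300/777 ≈ 1.673 in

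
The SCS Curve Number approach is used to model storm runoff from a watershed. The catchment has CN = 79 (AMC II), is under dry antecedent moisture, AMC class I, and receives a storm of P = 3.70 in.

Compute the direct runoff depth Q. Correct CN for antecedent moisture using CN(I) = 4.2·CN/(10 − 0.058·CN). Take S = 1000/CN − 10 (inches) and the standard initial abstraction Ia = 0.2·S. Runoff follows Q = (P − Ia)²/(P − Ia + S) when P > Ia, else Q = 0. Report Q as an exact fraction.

Q = 3697929/5469170 in ≈ 0.676 in

Dry (AMC I): CN(I) = 4.2·79/(10 − 0.058·79) = (1659/5)/(2709/500) = 7900/129 ≈ 61.240
Retention S: 1000/CN − 10 with CN=61.240 → S = 500/79 ≈ 6.329 in
Ia = 0.2S: 0.2·6.329 = 1.266 in (exactly 100/79)
P − Ia = 3.700 − 1.266 = 1923/790 ≈ 2.434 in (> 0, runoff occurs)
Q = (1923/790)²/((1923/790) + 500/79) = (3697929/624100)/(6923/790) = 3697929/5469170 in ≈ 0.676 in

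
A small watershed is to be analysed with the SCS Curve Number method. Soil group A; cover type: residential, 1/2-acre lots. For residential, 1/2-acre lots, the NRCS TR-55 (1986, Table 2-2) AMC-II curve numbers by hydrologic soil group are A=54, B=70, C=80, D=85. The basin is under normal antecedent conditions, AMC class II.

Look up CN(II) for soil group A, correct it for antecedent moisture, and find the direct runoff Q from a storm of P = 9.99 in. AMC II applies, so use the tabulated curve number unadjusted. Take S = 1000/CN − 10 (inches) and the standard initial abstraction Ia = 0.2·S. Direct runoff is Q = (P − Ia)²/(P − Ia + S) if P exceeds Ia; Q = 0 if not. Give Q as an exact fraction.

NRCS table: residential, 1/2-acre lots, soil group A → CN(II) = 54
Average conditions: CN = 54 (no AMC adjustment).
Max retention: S = 1000/54 − 10 = 230/27 in (≈ 8.519 in)
Ia = 0.2·(230/27) = 46/27 in ≈ 1.704 in
Excess rainfall: 9.990 − 1.704 = 8.286 in; P > Ia so Q > 0
Q: (22373/2700)² ÷ (45373/2700) = 500551129/122507100 in (≈ 4.086 in)

Q = 500551129/122507100 in ≈ 4.086 in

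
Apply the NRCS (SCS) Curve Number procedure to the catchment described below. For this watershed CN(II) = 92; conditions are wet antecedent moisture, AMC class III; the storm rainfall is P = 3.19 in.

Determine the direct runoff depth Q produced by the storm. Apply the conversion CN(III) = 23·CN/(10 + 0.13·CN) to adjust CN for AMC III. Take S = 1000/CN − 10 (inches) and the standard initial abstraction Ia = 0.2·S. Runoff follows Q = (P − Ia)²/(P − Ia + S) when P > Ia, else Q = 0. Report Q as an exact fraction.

Wet (AMC III): CN(III) = 23·92/(10 + 0.13·92) = 2116/(549/25) = 52900/549 ≈ 96.357
S = 1000/(52900/549) − 10 = 200/529 in ≈ 0.378 in
Ia = 0.2S: 0.2·0.378 = 0.076 in (exactly 40/529)
Excess rainfall: 3.190 − 0.076 = 3.114 in; P > Ia so Q > 0
Runoff Q = (P−Ia)²/(P−Ia+S) = (3.114)²/(3.114+0.378) = 27142892001/9773327900 ≈ 2.777 in

Q = 27142892001/9773327900 in ≈ 2.777 in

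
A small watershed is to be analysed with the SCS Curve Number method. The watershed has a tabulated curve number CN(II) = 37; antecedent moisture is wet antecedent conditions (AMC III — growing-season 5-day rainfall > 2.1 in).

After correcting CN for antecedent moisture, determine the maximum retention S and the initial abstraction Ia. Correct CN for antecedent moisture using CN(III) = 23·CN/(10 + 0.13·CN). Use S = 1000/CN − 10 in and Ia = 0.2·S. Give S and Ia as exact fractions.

S = 6300/851 in ≈ 7.403 in; Ia = 1260/851 in ≈ 1.481 in

Adjust CN=37 to AMC III: 23·37/(10 + 0.13·37) → 851 ÷ (1481/100) = 85100/1481 ≈ 57.461
S = 1000/(85100/1481) − 10 = 6300/851 in ≈ 7.403 in
Ia = 0.2S: 0.2·7.403 = 1.481 in (exactly 1260/851)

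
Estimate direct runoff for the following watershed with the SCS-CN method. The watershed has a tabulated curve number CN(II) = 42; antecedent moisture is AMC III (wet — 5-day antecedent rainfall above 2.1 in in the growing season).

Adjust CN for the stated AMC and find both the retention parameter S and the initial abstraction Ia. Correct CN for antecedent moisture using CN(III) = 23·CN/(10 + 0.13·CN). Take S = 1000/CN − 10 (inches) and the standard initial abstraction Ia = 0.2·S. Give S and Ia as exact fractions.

Wet (AMC III): CN(III) = 23·42/(10 + 0.13·42) = 966/(773/50) = 48300/773 ≈ 62.484
Retention S: 1000/CN − 10 with CN=62.484 → S = 2900/483 ≈ 6.004 in
Ia = 0.2S: 0.2·6.004 = 1.201 in (exactly 580/483)

S = 2900/483 in ≈ 6.004 in; Ia = 580/483 in ≈ 1.201 in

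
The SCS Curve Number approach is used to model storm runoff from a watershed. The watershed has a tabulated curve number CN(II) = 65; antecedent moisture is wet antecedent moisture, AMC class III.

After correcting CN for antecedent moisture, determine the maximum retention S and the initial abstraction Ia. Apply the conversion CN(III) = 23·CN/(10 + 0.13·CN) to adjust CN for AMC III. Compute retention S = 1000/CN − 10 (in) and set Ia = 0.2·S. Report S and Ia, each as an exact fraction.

S = 700/299 in ≈ 2.341 in; Ia = 140/299 in ≈ 0.468 in

Wet (AMC III): CN(III) = 23·65/(10 + 0.13·65) = 1495/(369/20) = 29900/369 ≈ 81.030
Max retention: S = 1000/(29900/369) − 10 = 700/299 in (≈ 2.341 in)
Initial abstraction Ia = S/5 = (700/299)/5 = 140/299 ≈ 0.468 in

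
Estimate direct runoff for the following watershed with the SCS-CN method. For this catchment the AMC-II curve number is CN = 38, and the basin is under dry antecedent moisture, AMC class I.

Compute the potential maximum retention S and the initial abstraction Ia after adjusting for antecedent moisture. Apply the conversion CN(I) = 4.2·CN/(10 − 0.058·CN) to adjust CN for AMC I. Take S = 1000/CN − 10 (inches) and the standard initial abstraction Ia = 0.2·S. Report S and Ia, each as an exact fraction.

S = 15500/399 in ≈ 38.847 in; Ia = 3100/399 in ≈ 7.769 in

CN(I) from CN(II)=38: (4.2·38)/(10 − 0.058·38) = 39900/1949 ≈ 20.472
S = 1000/(39900/1949) − 10 = 15500/399 in ≈ 38.847 in
Ia = 0.2S: 0.2·38.847 = 7.769 in (exactly 3100/399)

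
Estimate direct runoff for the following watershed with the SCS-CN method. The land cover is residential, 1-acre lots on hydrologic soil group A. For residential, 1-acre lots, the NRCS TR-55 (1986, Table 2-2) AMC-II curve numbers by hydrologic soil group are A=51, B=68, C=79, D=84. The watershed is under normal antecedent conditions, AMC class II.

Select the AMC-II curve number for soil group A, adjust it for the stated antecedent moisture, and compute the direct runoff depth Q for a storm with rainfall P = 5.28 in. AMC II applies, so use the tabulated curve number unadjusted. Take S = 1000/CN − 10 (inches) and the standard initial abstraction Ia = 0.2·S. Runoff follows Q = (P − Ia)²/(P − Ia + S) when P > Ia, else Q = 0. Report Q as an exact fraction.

NRCS table: residential, 1-acre lots, soil group A → CN(II) = 51
Average conditions: CN = 51 (no AMC adjustment).
Retention S: 1000/CN − 10 with CN=51.000 → S = 490/51 ≈ 9.608 in
Initial abstraction Ia = S/5 = (490/51)/5 = 98/51 ≈ 1.922 in
P − Ia = 5.280 − 1.922 = 4282/1275 ≈ 3.358 in (> 0, runoff occurs)
Runoff Q = (P−Ia)²/(P−Ia+S) = (3.358)²/(3.358+9.608) = 4583881/5269575 ≈ 0.870 in

Q = 4583881/5269575 in ≈ 0.870 in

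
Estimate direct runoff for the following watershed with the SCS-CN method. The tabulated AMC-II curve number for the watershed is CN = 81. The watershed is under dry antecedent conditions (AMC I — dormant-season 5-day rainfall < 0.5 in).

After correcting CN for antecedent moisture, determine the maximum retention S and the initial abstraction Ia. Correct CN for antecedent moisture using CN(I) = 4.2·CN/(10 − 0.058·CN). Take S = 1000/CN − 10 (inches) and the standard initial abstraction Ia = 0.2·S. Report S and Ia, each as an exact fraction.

CN(I) from CN(II)=81: (4.2·81)/(10 − 0.058·81) = 170100/2651 ≈ 64.164
S = 1000/(170100/2651) − 10 = 9500/1701 in ≈ 5.585 in
Initial abstraction Ia = S/5 = (9500/1701)/5 = 1900/1701 ≈ 1.117 in

S = 9500/1701 in ≈ 5.585 in; Ia = 1900/1701 in ≈ 1.117 in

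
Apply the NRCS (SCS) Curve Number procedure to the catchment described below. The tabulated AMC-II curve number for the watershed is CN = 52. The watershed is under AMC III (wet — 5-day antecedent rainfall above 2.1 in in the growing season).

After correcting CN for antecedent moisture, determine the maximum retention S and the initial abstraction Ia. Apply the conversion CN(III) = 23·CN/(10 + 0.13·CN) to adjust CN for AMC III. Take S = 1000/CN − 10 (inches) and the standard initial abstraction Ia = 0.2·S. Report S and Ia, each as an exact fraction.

S = 1200/299 in ≈ 4.013 in; Ia = 240/299 in ≈ 0.803 in

Wet (AMC III): CN(III) = 23·52/(10 + 0.13·52) = 1196/(419/25) = 29900/419 ≈ 71.360
Max retention: S = 1000/(29900/419) − 10 = 1200/299 in (≈ 4.013 in)
Ia = 0.2·(1200/299) = 240/299 in ≈ 0.803 in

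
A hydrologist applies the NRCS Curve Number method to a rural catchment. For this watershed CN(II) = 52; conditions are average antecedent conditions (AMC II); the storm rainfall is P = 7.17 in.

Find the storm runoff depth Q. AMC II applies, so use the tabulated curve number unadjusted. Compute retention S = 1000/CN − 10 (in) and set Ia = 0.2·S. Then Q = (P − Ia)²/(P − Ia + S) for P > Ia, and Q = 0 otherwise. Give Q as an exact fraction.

Q = 15966747/8199100 in ≈ 1.947 in

Average conditions: CN = 52 (no AMC adjustment).
Max retention: S = 1000/52 − 10 = 120/13 in (≈ 9.231 in)
Initial abstraction Ia = S/5 = (120/13)/5 = 24/13 ≈ 1.846 in
Excess rainfall: 7.170 − 1.846 = 5.324 in; P > Ia so Q > 0
Q = (6921/1300)²/((6921/1300) + 120/13) = (47900241/1690000)/(18921/1300) = 15966747/8199100 in ≈ 1.947 in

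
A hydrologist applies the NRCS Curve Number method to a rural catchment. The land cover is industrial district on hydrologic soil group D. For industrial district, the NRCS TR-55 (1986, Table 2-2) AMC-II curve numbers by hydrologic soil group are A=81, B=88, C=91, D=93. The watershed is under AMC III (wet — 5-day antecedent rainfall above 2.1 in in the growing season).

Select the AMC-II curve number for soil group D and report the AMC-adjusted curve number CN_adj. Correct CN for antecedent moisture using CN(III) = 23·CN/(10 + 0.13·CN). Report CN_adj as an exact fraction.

NRCS table: industrial district, soil group D → CN(II) = 93
CN(III) from CN(II)=93: (23·93)/(10 + 0.13·93) = 213900/2209 ≈ 96.831

CN_adj = 213900/2209 ≈ 96.831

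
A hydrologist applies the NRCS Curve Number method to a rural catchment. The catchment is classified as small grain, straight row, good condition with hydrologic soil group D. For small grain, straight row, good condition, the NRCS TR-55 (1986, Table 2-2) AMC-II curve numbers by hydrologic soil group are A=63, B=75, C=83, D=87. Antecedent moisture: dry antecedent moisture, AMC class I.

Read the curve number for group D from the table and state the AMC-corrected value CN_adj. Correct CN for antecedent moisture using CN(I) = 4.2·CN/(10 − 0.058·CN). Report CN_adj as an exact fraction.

NRCS table: small grain, straight row, good condition, soil group D → CN(II) = 87
CN(I) from CN(II)=87: (4.2·87)/(10 − 0.058·87) = 182700/2477 ≈ 73.759

CN_adj = 182700/2477 ≈ 73.759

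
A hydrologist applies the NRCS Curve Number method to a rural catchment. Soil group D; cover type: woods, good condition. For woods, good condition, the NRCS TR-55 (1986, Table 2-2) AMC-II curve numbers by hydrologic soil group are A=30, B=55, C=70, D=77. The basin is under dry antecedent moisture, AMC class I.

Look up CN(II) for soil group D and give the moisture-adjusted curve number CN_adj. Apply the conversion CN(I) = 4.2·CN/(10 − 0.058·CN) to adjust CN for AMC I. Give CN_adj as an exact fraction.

NRCS table: woods, good condition, soil group D → CN(II) = 77
Adjust CN=77 to AMC I: 4.2·77/(10 − 0.058·77) → (1617/5) ÷ (2767/500) = 161700/2767 ≈ 58.439

CN_adj = 161700/2767 ≈ 58.439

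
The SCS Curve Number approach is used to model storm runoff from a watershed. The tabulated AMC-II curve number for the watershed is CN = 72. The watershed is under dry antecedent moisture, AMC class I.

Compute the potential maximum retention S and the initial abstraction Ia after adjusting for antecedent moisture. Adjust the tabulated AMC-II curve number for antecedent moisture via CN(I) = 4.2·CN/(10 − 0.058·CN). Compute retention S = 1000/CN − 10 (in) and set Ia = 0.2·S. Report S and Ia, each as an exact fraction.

CN(I) from CN(II)=72: (4.2·72)/(10 − 0.058·72) = 675/13 ≈ 51.923
S = 1000/(675/13) − 10 = 250/27 in ≈ 9.259 in
Ia = 0.2·(250/27) = 50/27 in ≈ 1.852 in

S = 250/27 in ≈ 9.259 in; Ia = 50/27 in ≈ 1.852 in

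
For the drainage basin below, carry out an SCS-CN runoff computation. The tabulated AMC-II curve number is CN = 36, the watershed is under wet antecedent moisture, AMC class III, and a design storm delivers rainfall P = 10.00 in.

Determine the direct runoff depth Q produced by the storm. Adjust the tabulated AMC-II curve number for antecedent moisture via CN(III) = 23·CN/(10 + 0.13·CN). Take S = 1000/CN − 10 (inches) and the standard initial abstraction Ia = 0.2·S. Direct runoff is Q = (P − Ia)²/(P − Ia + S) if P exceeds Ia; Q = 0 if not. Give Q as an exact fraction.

Wet (AMC III): CN(III) = 23·36/(10 + 0.13·36) = 828/(367/25) = 20700/367 ≈ 56.403
Retention S: 1000/CN − 10 with CN=56.403 → S = 1600/207 ≈ 7.729 in
Ia = 0.2S: 0.2·7.729 = 1.546 in (exactly 320/207)
Since P=10.000 > Ia=1.546: effective rainfall P−Ia = 1750/207 in
Q: (1750/207)² ÷ (3350/207) = 61250/13869 in (≈ 4.416 in)

Q = 61250/13869 in ≈ 4.416 in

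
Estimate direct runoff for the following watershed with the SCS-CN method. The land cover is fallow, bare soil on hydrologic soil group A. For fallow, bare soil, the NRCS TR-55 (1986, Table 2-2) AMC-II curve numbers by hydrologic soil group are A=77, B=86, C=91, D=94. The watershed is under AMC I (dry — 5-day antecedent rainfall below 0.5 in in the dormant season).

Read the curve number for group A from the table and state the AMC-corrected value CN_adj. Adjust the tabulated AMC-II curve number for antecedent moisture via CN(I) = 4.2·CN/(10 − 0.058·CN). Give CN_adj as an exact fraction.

NRCS table: fallow, bare soil, soil group A → CN(II) = 77
CN(I) from CN(II)=77: (4.2·77)/(10 − 0.058·77) = 161700/2767 ≈ 58.439

CN_adj = 161700/2767 ≈ 58.439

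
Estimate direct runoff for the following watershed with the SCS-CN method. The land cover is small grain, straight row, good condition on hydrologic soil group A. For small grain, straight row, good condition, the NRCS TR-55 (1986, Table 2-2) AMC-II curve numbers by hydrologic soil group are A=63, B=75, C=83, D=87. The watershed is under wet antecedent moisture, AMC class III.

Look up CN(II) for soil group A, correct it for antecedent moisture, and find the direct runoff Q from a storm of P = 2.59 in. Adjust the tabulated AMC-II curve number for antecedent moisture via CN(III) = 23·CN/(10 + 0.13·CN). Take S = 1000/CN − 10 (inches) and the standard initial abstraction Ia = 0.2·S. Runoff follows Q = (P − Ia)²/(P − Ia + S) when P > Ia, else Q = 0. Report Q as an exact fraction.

Q = 2453412613/2628920700 in ≈ 0.933 in

NRCS table: small grain, straight row, good condition, soil group A → CN(II) = 63
Wet (AMC III): CN(III) = 23·63/(10 + 0.13·63) = 1449/(1819/100) = 144900/1819 ≈ 79.659
Retention S: 1000/CN − 10 with CN=79.659 → S = 3700/1449 ≈ 2.553 in
Initial abstraction Ia = S/5 = (3700/1449)/5 = 740/1449 ≈ 0.511 in
Since P=2.590 > Ia=0.511: effective rainfall P−Ia = 301291/144900 in
Q = (301291/144900)²/((301291/144900) + 3700/1449) = (90776266681/20996010000)/(671291/144900) = 2453412613/2628920700 in ≈ 0.933 in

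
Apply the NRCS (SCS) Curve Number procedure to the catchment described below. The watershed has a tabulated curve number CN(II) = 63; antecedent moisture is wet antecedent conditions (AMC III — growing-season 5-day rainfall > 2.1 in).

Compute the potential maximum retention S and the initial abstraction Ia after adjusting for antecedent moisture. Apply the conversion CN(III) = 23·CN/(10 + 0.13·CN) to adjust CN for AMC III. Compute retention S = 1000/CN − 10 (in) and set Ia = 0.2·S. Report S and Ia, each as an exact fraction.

Adjust CN=63 to AMC III: 23·63/(10 + 0.13·63) → 1449 ÷ (1819/100) = 144900/1819 ≈ 79.659
S = 1000/(144900/1819) − 10 = 3700/1449 in ≈ 2.553 in
Ia = 0.2S: 0.2·2.553 = 0.511 in (exactly 740/1449)

S = 3700/1449 in ≈ 2.553 in; Ia = 740/1449 in ≈ 0.511 in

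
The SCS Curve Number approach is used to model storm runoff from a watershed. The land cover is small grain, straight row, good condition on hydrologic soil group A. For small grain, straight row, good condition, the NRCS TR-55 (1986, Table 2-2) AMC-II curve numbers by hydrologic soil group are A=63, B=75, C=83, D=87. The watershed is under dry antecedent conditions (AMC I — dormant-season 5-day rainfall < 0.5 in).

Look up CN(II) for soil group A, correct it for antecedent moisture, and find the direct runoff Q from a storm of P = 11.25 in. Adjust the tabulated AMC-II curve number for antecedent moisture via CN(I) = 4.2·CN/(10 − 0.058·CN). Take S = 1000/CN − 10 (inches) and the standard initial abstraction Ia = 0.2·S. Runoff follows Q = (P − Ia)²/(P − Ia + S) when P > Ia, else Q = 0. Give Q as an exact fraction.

Q = 400244045/125669124 in ≈ 3.185 in

NRCS table: small grain, straight row, good condition, soil group A → CN(II) = 63
Adjust CN=63 to AMC I: 4.2·63/(10 − 0.058·63) → (1323/5) ÷ (3173/500) = 132300/3173 ≈ 41.696
Retention S: 1000/CN − 10 with CN=41.696 → S = 18500/1323 ≈ 13.983 in
Initial abstraction Ia = S/5 = (18500/1323)/5 = 3700/1323 ≈ 2.797 in
Since P=11.250 > Ia=2.797: effective rainfall P−Ia = 44735/5292 in
Q: (44735/5292)² ÷ (118735/5292) = 400244045/125669124 in (≈ 3.185 in)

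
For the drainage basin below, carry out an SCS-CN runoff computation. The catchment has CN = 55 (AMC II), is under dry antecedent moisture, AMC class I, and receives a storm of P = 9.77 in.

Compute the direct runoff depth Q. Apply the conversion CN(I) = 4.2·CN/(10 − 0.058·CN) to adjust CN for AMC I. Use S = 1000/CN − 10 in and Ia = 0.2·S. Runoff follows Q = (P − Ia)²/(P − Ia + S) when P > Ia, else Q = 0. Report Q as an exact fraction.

Adjust CN=55 to AMC I: 4.2·55/(10 − 0.058·55) → 231 ÷ (681/100) = 7700/227 ≈ 33.921
S = 1000/(7700/227) − 10 = 1500/77 in ≈ 19.481 in
Initial abstraction Ia = S/5 = (1500/77)/5 = 300/77 ≈ 3.896 in
Excess rainfall: 9.770 − 3.896 = 5.874 in; P > Ia so Q > 0
Runoff Q = (P−Ia)²/(P−Ia+S) = (5.874)²/(5.874+19.481) = 2045662441/1503263300 ≈ 1.361 in

Q = 2045662441/1503263300 in ≈ 1.361 in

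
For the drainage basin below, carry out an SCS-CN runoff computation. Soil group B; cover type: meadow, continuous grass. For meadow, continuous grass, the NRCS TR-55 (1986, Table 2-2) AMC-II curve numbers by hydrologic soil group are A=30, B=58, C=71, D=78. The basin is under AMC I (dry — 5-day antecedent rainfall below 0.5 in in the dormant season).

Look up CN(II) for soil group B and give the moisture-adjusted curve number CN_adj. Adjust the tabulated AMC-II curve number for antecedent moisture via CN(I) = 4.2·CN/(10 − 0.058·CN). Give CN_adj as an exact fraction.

NRCS table: meadow, continuous grass, soil group B → CN(II) = 58
Adjust CN=58 to AMC I: 4.2·58/(10 − 0.058·58) → (1218/5) ÷ (1659/250) = 2900/79 ≈ 36.709

CN_adj = 2900/79 ≈ 36.709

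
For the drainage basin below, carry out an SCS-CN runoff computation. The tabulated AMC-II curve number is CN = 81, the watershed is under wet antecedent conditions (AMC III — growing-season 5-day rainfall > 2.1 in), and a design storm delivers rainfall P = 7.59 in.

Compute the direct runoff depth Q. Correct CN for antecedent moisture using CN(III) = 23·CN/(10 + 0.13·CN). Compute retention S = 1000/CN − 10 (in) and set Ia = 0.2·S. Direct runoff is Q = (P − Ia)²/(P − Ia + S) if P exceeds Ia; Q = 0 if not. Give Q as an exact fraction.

Q = 1893422784289/291748967100 in ≈ 6.490 in

Adjust CN=81 to AMC III: 23·81/(10 + 0.13·81) → 1863 ÷ (2053/100) = 186300/2053 ≈ 90.745
Retention S: 1000/CN − 10 with CN=90.745 → S = 1900/1863 ≈ 1.020 in
Ia = 0.2S: 0.2·1.020 = 0.204 in (exactly 380/1863)
Since P=7.590 > Ia=0.204: effective rainfall P−Ia = 1376017/186300 in
Q = (1376017/186300)²/((1376017/186300) + 1900/1863) = (1893422784289/34707690000)/(1566017/186300) = 1893422784289/291748967100 in ≈ 6.490 in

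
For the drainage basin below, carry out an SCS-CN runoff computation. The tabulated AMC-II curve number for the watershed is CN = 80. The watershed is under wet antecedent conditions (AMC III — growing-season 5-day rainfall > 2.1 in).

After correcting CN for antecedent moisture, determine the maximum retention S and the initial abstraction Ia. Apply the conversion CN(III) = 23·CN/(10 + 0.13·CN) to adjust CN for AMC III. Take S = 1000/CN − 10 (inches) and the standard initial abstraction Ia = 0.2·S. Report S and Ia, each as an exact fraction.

CN(III) from CN(II)=80: (23·80)/(10 + 0.13·80) = 4600/51 ≈ 90.196
Retention S: 1000/CN − 10 with CN=90.196 → S = 25/23 ≈ 1.087 in
Ia = 0.2S: 0.2·1.087 = 0.217 in (exactly 5/23)

S = 25/23 in ≈ 1.087 in; Ia = 5/23 in ≈ 0.217 in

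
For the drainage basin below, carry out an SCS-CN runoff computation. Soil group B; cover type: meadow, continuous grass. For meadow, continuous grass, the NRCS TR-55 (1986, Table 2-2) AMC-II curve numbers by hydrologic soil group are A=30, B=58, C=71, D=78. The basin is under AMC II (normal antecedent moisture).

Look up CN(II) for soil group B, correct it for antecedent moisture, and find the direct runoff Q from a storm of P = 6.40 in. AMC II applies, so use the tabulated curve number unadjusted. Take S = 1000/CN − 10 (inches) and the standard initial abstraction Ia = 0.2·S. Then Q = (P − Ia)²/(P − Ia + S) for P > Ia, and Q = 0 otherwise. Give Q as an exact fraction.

Q = 128881/64090 in ≈ 2.011 in

NRCS table: meadow, continuous grass, soil group B → CN(II) = 58
AMC II — tabulated CN = 58 applies directly.
Retention S: 1000/CN − 10 with CN=58.000 → S = 210/29 ≈ 7.241 in
Ia = 0.2S: 0.2·7.241 = 1.448 in (exactly 42/29)
Since P=6.400 > Ia=1.448: effective rainfall P−Ia = 718/145 in
Runoff Q = (P−Ia)²/(P−Ia+S) = (4.952)²/(4.952+7.241) = 128881/64090 ≈ 2.011 in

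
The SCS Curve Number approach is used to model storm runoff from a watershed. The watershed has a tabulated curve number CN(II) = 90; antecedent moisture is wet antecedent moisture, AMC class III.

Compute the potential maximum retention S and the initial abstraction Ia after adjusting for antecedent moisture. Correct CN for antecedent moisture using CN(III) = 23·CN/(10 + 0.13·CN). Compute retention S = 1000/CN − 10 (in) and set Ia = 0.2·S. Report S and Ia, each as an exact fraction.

Wet (AMC III): CN(III) = 23·90/(10 + 0.13·90) = 2070/(217/10) = 20700/217 ≈ 95.392
S = 1000/(20700/217) − 10 = 100/207 in ≈ 0.483 in
Ia = 0.2S: 0.2·0.483 = 0.097 in (exactly 20/207)

S = 100/207 in ≈ 0.483 in; Ia = 20/207 in ≈ 0.097 in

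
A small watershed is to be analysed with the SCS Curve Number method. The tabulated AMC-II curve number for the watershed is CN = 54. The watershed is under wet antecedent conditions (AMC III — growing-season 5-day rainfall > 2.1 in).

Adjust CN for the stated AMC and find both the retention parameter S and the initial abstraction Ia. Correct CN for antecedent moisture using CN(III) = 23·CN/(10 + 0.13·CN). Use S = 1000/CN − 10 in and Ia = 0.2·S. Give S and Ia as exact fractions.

Wet (AMC III): CN(III) = 23·54/(10 + 0.13·54) = 1242/(851/50) = 2700/37 ≈ 72.973
Retention S: 1000/CN − 10 with CN=72.973 → S = 100/27 ≈ 3.704 in
Ia = 0.2S: 0.2·3.704 = 0.741 in (exactly 20/27)

S = 100/27 in ≈ 3.704 in; Ia = 20/27 in ≈ 0.741 in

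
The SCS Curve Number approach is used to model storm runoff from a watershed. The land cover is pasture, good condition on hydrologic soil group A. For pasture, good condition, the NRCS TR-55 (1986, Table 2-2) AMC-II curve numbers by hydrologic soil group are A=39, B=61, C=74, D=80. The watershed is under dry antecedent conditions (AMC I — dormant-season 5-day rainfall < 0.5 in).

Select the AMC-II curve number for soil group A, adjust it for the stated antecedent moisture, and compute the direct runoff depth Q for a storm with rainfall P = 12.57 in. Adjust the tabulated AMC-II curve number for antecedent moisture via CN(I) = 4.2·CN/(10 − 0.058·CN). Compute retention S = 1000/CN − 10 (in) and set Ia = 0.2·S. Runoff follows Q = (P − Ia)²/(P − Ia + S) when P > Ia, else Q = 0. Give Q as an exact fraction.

NRCS table: pasture, good condition, soil group A → CN(II) = 39
Dry (AMC I): CN(I) = 4.2·39/(10 − 0.058·39) = (819/5)/(3869/500) = 81900/3869 ≈ 21.168
Retention S: 1000/CN − 10 with CN=21.168 → S = 30500/819 ≈ 37.241 in
Initial abstraction Ia = S/5 = (30500/819)/5 = 6100/819 ≈ 7.448 in
P − Ia = 12.570 − 7.448 = 419483/81900 ≈ 5.122 in (> 0, runoff occurs)
Q = (419483/81900)²/((419483/81900) + 30500/819) = (175965987289/6707610000)/(3469483/81900) = 175965987289/284150657700 in ≈ 0.619 in

Q = 175965987289/284150657700 in ≈ 0.619 in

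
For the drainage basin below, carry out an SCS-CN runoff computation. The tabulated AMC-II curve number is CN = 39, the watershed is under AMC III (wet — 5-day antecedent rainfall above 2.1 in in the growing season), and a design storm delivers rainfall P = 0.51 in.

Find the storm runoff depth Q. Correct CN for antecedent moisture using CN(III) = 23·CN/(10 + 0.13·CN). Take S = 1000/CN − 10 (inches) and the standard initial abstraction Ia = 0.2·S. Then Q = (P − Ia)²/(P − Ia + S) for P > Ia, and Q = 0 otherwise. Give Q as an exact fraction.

CN(III) from CN(II)=39: (23·39)/(10 + 0.13·39) = 89700/1507 ≈ 59.522
Max retention: S = 1000/(89700/1507) − 10 = 6100/897 in (≈ 6.800 in)
Initial abstraction Ia = S/5 = (6100/897)/5 = 1220/897 ≈ 1.360 in
P = 0.510 ≤ Ia = 1.360 in: entire storm abstracted, Q = 0.

Q = 0 in ≈ 0.000 in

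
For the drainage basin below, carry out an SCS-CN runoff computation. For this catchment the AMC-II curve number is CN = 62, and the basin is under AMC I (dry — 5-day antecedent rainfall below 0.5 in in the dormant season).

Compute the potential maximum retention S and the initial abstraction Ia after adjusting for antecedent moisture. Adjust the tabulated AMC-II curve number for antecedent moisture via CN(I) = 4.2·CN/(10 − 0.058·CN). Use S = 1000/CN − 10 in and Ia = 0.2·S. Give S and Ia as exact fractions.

Dry (AMC I): CN(I) = 4.2·62/(10 − 0.058·62) = (1302/5)/(1601/250) = 65100/1601 ≈ 40.662
Retention S: 1000/CN − 10 with CN=40.662 → S = 9500/651 ≈ 14.593 in
Ia = 0.2·(9500/651) = 1900/651 in ≈ 2.919 in

S = 9500/651 in ≈ 14.593 in; Ia = 1900/651 in ≈ 2.919 in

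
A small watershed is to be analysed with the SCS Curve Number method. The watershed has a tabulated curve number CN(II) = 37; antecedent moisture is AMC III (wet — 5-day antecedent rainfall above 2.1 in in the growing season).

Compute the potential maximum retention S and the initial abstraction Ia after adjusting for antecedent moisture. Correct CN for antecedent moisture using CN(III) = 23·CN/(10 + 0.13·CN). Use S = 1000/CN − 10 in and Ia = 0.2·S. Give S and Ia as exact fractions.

S = 6300/851 in ≈ 7.403 in; Ia = 1260/851 in ≈ 1.481 in

CN(III) from CN(II)=37: (23·37)/(10 + 0.13·37) = 85100/1481 ≈ 57.461
Retention S: 1000/CN − 10 with CN=57.461 → S = 6300/851 ≈ 7.403 in
Initial abstraction Ia = S/5 = (6300/851)/5 = 1260/851 ≈ 1.481 in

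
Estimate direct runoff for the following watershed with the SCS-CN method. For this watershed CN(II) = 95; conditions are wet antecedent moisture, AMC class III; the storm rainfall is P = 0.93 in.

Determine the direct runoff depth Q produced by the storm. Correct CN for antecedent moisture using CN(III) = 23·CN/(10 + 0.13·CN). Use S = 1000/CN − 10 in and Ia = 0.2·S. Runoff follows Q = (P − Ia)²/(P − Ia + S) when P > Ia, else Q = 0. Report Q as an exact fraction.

Q = 1493126881/2125611700 in ≈ 0.702 in

CN(III) from CN(II)=95: (23·95)/(10 + 0.13·95) = 43700/447 ≈ 97.763
Max retention: S = 1000/(43700/447) − 10 = 100/437 in (≈ 0.229 in)
Ia = 0.2S: 0.2·0.229 = 0.046 in (exactly 20/437)
Excess rainfall: 0.930 − 0.046 = 0.884 in; P > Ia so Q > 0
Q = (38641/43700)²/((38641/43700) + 100/437) = (1493126881/1909690000)/(48641/43700) = 1493126881/2125611700 in ≈ 0.702 in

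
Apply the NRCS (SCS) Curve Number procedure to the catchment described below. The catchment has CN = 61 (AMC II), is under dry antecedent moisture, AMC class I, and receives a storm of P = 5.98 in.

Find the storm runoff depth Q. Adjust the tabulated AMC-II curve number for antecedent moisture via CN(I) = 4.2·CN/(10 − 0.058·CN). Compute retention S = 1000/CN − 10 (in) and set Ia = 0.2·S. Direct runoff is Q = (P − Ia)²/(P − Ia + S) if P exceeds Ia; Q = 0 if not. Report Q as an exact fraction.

Q = 302146533/636678350 in ≈ 0.475 in

Dry (AMC I): CN(I) = 4.2·61/(10 − 0.058·61) = (1281/5)/(3231/500) = 42700/1077 ≈ 39.647
S = 1000/(42700/1077) − 10 = 6500/427 in ≈ 15.222 in
Ia = 0.2·(6500/427) = 1300/427 in ≈ 3.044 in
Since P=5.980 > Ia=3.044: effective rainfall P−Ia = 62673/21350 in
Q: (62673/21350)² ÷ (387673/21350) = 302146533/636678350 in (≈ 0.475 in)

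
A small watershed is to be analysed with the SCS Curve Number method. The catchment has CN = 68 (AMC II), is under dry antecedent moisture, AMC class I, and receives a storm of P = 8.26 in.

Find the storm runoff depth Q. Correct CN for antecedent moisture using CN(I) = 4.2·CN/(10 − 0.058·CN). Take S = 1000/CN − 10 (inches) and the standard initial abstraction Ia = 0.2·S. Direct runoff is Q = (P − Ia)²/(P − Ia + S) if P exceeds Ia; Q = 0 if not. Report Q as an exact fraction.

Q = 11543568481/5487821850 in ≈ 2.103 in

Dry (AMC I): CN(I) = 4.2·68/(10 − 0.058·68) = (1428/5)/(757/125) = 35700/757 ≈ 47.160
Max retention: S = 1000/(35700/757) − 10 = 4000/357 in (≈ 11.204 in)
Initial abstraction Ia = S/5 = (4000/357)/5 = 800/357 ≈ 2.241 in
Excess rainfall: 8.260 − 2.241 = 6.019 in; P > Ia so Q > 0
Runoff Q = (P−Ia)²/(P−Ia+S) = (6.019)²/(6.019+11.204) = 11543568481/5487821850 ≈ 2.103 in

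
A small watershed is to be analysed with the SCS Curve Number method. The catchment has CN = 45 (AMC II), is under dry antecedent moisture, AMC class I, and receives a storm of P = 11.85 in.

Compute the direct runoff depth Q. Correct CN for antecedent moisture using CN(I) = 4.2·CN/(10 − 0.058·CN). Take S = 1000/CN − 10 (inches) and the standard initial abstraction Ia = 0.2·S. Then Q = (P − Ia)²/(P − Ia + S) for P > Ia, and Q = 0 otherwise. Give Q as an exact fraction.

Adjust CN=45 to AMC I: 4.2·45/(10 − 0.058·45) → 189 ÷ (739/100) = 18900/739 ≈ 25.575
S = 1000/(18900/739) − 10 = 5500/189 in ≈ 29.101 in
Ia = 0.2·(5500/189) = 1100/189 in ≈ 5.820 in
Excess rainfall: 11.850 − 5.820 = 6.030 in; P > Ia so Q > 0
Q: (22793/3780)² ÷ (132793/3780) = 519520849/501957540 in (≈ 1.035 in)

Q = 519520849/501957540 in ≈ 1.035 in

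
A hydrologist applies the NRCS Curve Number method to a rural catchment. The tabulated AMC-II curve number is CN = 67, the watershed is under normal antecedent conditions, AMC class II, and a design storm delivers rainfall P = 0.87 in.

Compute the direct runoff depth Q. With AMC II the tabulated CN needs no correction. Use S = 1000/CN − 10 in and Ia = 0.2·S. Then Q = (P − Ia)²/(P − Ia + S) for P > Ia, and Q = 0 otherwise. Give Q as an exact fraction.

Q = 0 in ≈ 0.000 in

AMC II — tabulated CN = 67 applies directly.
Max retention: S = 1000/67 − 10 = 330/67 in (≈ 4.925 in)
Ia = 0.2S: 0.2·4.925 = 0.985 in (exactly 66/67)
P = 0.870 ≤ Ia = 0.985 in: entire storm abstracted, Q = 0.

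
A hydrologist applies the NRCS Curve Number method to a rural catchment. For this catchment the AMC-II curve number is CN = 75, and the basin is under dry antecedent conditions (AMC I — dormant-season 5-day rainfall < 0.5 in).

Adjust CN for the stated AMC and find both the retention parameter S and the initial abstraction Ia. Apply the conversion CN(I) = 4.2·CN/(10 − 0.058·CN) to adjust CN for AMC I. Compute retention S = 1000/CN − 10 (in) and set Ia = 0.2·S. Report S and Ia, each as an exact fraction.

S = 500/63 in ≈ 7.937 in; Ia = 100/63 in ≈ 1.587 in

Dry (AMC I): CN(I) = 4.2·75/(10 − 0.058·75) = 315/(113/20) = 6300/113 ≈ 55.752
Retention S: 1000/CN − 10 with CN=55.752 → S = 500/63 ≈ 7.937 in
Initial abstraction Ia = S/5 = (500/63)/5 = 100/63 ≈ 1.587 in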